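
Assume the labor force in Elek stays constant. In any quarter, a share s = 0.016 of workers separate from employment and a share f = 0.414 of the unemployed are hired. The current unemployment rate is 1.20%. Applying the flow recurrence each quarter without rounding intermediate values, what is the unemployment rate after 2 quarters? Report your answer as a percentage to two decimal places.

Unemployment rate after two quarters ≈ 2.90%.

With a fixed labor force, u_{t+1} = u_t + s·(1−u_t) − f·u_t = u_t·(1−s−f) + s.
Here 1−s−f = 0.570 and s = 0.016.
u_1 = 0.012000 × 0.570 + 0.016 = 0.022840.
u_2 = 0.022840 × 0.570 + 0.016 = 0.029019.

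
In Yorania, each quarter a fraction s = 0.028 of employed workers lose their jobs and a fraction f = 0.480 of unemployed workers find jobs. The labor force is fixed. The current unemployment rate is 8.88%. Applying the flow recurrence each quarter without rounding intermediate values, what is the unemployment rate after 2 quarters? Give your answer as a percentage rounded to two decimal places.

Unemployment rate after two quarters ≈ 6.33%.

With a fixed labor force, u_{t+1} = u_t + s·(1−u_t) − f·u_t = u_t·(1−s−f) + s.
Here 1−s−f = 0.492 and s = 0.028.
u_1 = 0.088800 × 0.492 + 0.028 = 0.071690.
u_2 = 0.071690 × 0.492 + 0.028 = 0.063271.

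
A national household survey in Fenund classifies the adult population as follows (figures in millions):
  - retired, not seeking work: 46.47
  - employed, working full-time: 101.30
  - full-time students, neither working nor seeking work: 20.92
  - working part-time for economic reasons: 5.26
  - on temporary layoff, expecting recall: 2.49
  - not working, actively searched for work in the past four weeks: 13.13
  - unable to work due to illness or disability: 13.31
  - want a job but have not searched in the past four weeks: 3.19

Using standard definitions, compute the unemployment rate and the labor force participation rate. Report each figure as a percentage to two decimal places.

Unemployment rate ≈ 12.78%; labor force participation rate ≈ 59.29%.

Employed = 101.30 + 5.26 = 106.56 million (anyone who worked, including part-time for economic reasons, counts as employed).
Unemployed = 2.49 + 13.13 = 15.62 million (jobless and actively searching, or on temporary layoff).
Labor force = 106.56 + 15.62 = 122.18 million.
Not in labor force = 46.47 + 20.92 + 13.31 + 3.19 = 83.89 million (those not working and not actively searching are outside the labor force — including those who want a job but have given up searching).
Civilian working-age population = 122.18 + 83.89 = 206.07 million.
Unemployment rate = 15.62 / 122.18 = 12.78%.
Labor force participation rate = 122.18 / 206.07 = 59.29%.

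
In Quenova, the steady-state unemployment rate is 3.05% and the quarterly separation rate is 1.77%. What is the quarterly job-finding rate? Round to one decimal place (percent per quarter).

From u* = s/(s+f): f = s·(1−u)/u.
f = 1.77 × (1 − 0.0305) / 0.0305 = 1.7160 / 0.0305 ≈ 56.3% per quarter.

Job-finding rate ≈ 56.3% per quarter.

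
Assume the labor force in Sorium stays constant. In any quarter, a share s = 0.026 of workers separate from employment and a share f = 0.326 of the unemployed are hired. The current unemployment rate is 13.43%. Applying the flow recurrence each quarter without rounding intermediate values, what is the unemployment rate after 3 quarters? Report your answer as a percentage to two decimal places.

With a fixed labor force, u_{t+1} = u_t + s·(1−u_t) − f·u_t = u_t·(1−s−f) + s.
Here 1−s−f = 0.648 and s = 0.026.
u_1 = 0.134300 × 0.648 + 0.026 = 0.113026.
u_2 = 0.113026 × 0.648 + 0.026 = 0.099241.
u_3 = 0.099241 × 0.648 + 0.026 = 0.090308.

Unemployment rate after three quarters ≈ 9.03%.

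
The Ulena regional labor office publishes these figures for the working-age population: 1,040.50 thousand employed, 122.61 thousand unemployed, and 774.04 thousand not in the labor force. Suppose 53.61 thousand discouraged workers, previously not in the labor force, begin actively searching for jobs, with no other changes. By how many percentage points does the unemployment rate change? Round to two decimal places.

Initially, labor force = 1,040.50 + 122.61 = 1,163.11 thousand, so u = 122.61/1,163.11 = 10.54%.
After the change, unemployed and labor force both rise by 53.61 → E = 1,040.50, U = 176.22, labor force = 1,216.72 thousand.
New unemployment rate = 176.22 / 1,216.72 = 14.48%.
Change = 14.48% − 10.54% = +3.94 percentage points.

The unemployment rate changes by +3.94 percentage points.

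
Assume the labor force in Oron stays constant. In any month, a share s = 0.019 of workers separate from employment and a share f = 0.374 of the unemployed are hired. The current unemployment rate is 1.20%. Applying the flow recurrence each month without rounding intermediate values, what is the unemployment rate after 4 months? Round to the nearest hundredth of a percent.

Unemployment rate after four months ≈ 4.34%.

With a fixed labor force, u_{t+1} = u_t + s·(1−u_t) − f·u_t = u_t·(1−s−f) + s.
Here 1−s−f = 0.607 and s = 0.019.
u_1 = 0.012000 × 0.607 + 0.019 = 0.026284.
u_2 = 0.026284 × 0.607 + 0.019 = 0.034954.
u_3 = 0.034954 × 0.607 + 0.019 = 0.040217.
u_4 = 0.040217 × 0.607 + 0.019 = 0.043412.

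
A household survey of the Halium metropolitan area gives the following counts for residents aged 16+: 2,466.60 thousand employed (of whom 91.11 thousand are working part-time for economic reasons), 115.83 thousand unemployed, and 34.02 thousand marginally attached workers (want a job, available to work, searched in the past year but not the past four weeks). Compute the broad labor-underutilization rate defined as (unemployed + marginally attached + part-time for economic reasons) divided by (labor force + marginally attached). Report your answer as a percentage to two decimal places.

Broad underutilization rate ≈ 9.21%.

Labor force = 2,466.60 + 115.83 = 2,582.43 thousand.
Numerator = 115.83 + 34.02 + 91.11 = 240.96 thousand.
Denominator = 2,582.43 + 34.02 = 2,616.45 thousand.
Broad rate = 240.96 / 2,616.45 = 9.21%.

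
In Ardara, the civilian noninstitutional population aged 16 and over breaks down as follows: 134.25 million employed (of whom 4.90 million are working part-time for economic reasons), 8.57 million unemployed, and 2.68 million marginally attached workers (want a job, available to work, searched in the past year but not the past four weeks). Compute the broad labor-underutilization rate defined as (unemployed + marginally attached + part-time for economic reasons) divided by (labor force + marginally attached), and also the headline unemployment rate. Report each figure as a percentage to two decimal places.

Labor force = 134.25 + 8.57 = 142.82 million.
Numerator = 8.57 + 2.68 + 4.90 = 16.15 million.
Denominator = 142.82 + 2.68 = 145.50 million.
Broad rate = 16.15 / 145.50 = 11.10%.
Headline unemployment rate = 8.57 / 142.82 = 6.00%.

Broad underutilization rate ≈ 11.10%; headline unemployment rate ≈ 6.00%.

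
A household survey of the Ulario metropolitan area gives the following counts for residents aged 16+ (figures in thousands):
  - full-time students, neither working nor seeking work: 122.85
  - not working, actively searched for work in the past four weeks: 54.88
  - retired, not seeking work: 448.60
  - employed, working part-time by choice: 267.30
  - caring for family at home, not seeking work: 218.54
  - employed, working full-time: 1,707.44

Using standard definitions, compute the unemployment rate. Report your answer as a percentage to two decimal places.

Employed = 267.30 + 1,707.44 = 1,974.74 thousand.
Unemployed = 54.88 thousand.
Labor force = 1,974.74 + 54.88 = 2,029.62 thousand.
Unemployment rate = 54.88 / 2,029.62 = 2.70%.

Unemployment rate ≈ 2.70%.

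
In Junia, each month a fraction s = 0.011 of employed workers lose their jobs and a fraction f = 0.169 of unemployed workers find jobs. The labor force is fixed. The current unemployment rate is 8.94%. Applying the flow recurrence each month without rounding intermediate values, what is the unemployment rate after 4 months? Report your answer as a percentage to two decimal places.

With a fixed labor force, u_{t+1} = u_t + s·(1−u_t) − f·u_t = u_t·(1−s−f) + s.
Here 1−s−f = 0.820 and s = 0.011.
u_1 = 0.089400 × 0.820 + 0.011 = 0.084308.
u_2 = 0.084308 × 0.820 + 0.011 = 0.080133.
u_3 = 0.080133 × 0.820 + 0.011 = 0.076709.
u_4 = 0.076709 × 0.820 + 0.011 = 0.073901.

Unemployment rate after four months ≈ 7.39%.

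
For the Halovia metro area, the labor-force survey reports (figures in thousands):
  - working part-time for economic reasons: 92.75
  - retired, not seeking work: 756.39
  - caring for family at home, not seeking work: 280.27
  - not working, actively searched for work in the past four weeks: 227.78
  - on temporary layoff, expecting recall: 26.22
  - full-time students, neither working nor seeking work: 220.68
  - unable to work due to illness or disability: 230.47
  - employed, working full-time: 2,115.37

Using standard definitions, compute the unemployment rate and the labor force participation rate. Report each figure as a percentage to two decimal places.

Employed = 92.75 + 2,115.37 = 2,208.12 thousand (anyone who worked, including part-time for economic reasons, counts as employed).
Unemployed = 227.78 + 26.22 = 254.00 thousand (jobless and actively searching, or on temporary layoff).
Labor force = 2,208.12 + 254.00 = 2,462.12 thousand.
Not in labor force = 756.39 + 280.27 + 220.68 + 230.47 = 1,487.81 thousand (those not working and not actively searching are outside the labor force).
Civilian working-age population = 2,462.12 + 1,487.81 = 3,949.93 thousand.
Unemployment rate = 254.00 / 2,462.12 = 10.32%.
Labor force participation rate = 2,462.12 / 3,949.93 = 62.33%.

Unemployment rate ≈ 10.32%; labor force participation rate ≈ 62.33%.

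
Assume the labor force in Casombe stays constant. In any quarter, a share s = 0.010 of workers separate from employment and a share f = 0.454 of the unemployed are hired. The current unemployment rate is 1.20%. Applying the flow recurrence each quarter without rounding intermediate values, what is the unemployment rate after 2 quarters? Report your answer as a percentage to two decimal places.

Unemployment rate after two quarters ≈ 1.88%.

With a fixed labor force, u_{t+1} = u_t + s·(1−u_t) − f·u_t = u_t·(1−s−f) + s.
Here 1−s−f = 0.536 and s = 0.010.
u_1 = 0.012000 × 0.536 + 0.010 = 0.016432.
u_2 = 0.016432 × 0.536 + 0.010 = 0.018808.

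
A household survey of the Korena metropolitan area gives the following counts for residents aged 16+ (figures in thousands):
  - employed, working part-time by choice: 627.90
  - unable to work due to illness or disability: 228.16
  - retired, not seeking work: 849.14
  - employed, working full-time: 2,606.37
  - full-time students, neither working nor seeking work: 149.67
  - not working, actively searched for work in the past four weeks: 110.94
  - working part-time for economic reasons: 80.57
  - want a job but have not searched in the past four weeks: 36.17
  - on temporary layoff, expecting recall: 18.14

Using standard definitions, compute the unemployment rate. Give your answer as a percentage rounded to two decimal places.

Employed = 627.90 + 2,606.37 + 80.57 = 3,314.84 thousand (anyone who worked, including part-time for economic reasons, counts as employed).
Unemployed = 110.94 + 18.14 = 129.08 thousand (jobless and actively searching, or on temporary layoff).
Labor force = 3,314.84 + 129.08 = 3,443.92 thousand.
Unemployment rate = 129.08 / 3,443.92 = 3.75%.

Unemployment rate ≈ 3.75%.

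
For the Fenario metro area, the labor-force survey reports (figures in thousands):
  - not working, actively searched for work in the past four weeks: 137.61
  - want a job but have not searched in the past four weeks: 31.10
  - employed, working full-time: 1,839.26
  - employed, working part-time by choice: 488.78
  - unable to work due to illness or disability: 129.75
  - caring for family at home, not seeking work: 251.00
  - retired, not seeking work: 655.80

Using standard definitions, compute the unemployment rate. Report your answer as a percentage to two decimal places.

Employed = 1,839.26 + 488.78 = 2,328.04 thousand.
Unemployed = 137.61 thousand.
Labor force = 2,328.04 + 137.61 = 2,465.65 thousand.
Unemployment rate = 137.61 / 2,465.65 = 5.58%.

Unemployment rate ≈ 5.58%.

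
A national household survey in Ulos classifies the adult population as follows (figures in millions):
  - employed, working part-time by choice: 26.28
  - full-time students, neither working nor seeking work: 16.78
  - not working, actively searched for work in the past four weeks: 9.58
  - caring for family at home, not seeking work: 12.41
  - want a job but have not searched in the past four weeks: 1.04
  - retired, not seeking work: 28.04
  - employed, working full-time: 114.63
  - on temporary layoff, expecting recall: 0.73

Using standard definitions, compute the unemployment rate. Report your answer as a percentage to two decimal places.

Employed = 26.28 + 114.63 = 140.91 million.
Unemployed = 9.58 + 0.73 = 10.31 million (jobless and actively searching, or on temporary layoff).
Labor force = 140.91 + 10.31 = 151.22 million.
Unemployment rate = 10.31 / 151.22 = 6.82%.

Unemployment rate ≈ 6.82%.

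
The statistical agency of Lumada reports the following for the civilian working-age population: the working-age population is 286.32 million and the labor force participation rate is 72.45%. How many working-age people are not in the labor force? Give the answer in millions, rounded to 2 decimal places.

Share not in the labor force = 1 − 0.7245 = 0.2755.
Not in labor force = 0.2755 × 286.32 ≈ 78.88 million.

About 78.88 million are not in the labor force.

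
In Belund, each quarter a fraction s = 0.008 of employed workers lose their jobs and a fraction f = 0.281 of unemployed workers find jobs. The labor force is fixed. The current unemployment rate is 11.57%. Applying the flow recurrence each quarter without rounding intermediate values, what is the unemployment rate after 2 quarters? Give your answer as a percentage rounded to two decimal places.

With a fixed labor force, u_{t+1} = u_t + s·(1−u_t) − f·u_t = u_t·(1−s−f) + s.
Here 1−s−f = 0.711 and s = 0.008.
u_1 = 0.115700 × 0.711 + 0.008 = 0.090263.
u_2 = 0.090263 × 0.711 + 0.008 = 0.072177.

Unemployment rate after two quarters ≈ 7.22%.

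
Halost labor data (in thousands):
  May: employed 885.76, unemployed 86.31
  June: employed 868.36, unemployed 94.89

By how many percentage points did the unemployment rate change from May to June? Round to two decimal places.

May: labor force = 885.76 + 86.31 = 972.07; u = 86.31/972.07 = 8.88%.
June: labor force = 868.36 + 94.89 = 963.25; u = 94.89/963.25 = 9.85%.
Change = 9.85% − 8.88% = +0.97 pp.

The unemployment rate changed by +0.97 percentage points.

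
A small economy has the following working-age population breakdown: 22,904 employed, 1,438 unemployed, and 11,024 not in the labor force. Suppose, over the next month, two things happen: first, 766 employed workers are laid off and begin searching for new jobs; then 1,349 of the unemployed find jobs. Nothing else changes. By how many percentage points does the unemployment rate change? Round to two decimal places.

Initially, labor force = 22,904 + 1,438 = 24,342, so u = 1,438/24,342 = 5.91%.
After the first change, employed falls and unemployed rises by 766; labor force unchanged → E = 22,138, U = 2,204, labor force = 24,342.
After the second change, unemployed falls and employed rises by 1,349; labor force unchanged → E = 23,487, U = 855, labor force = 24,342.
New unemployment rate = 855 / 24,342 = 3.51%.
Change = 3.51% − 5.91% = −2.40 percentage points.

The unemployment rate changes by −2.40 percentage points.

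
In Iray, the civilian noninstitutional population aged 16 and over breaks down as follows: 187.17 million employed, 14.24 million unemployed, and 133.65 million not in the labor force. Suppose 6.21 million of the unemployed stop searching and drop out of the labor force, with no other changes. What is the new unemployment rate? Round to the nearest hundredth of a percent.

New unemployment rate ≈ 4.11%.

Initially, labor force = 187.17 + 14.24 = 201.41 million, so u = 14.24/201.41 = 7.07%.
After the change, unemployed and labor force both fall by 6.21 → E = 187.17, U = 8.03, labor force = 195.20 million.
New unemployment rate = 8.03 / 195.20 = 4.11%.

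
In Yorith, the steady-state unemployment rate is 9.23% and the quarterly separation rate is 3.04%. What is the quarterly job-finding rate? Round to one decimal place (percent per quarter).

Job-finding rate ≈ 29.9% per quarter.

From u* = s/(s+f): f = s·(1−u)/u.
f = 3.04 × (1 − 0.0923) / 0.0923 = 2.7594 / 0.0923 ≈ 29.9% per quarter.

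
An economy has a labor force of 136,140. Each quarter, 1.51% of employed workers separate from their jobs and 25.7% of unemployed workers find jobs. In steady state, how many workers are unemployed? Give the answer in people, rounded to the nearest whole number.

About 7,555 are unemployed in steady state.

Steady-state unemployment rate u* = s/(s+f) = 1.51/(1.51+25.7) = 0.055494.
Unemployed = u* × labor force = 0.055494 × 136,140 ≈ 7,555.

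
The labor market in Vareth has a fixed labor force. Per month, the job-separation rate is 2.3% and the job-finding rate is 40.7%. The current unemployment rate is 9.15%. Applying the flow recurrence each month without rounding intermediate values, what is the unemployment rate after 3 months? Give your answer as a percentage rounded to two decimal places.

With a fixed labor force, u_{t+1} = u_t + s·(1−u_t) − f·u_t = u_t·(1−s−f) + s.
Here 1−s−f = 0.570 and s = 0.023.
u_1 = 0.091500 × 0.570 + 0.023 = 0.075155.
u_2 = 0.075155 × 0.570 + 0.023 = 0.065838.
u_3 = 0.065838 × 0.570 + 0.023 = 0.060528.

Unemployment rate after three months ≈ 6.05%.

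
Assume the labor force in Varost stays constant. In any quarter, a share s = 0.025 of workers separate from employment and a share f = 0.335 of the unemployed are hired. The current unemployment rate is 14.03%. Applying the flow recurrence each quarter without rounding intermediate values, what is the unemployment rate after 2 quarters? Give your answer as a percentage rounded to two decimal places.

With a fixed labor force, u_{t+1} = u_t + s·(1−u_t) − f·u_t = u_t·(1−s−f) + s.
Here 1−s−f = 0.640 and s = 0.025.
u_1 = 0.140300 × 0.640 + 0.025 = 0.114792.
u_2 = 0.114792 × 0.640 + 0.025 = 0.098467.

Unemployment rate after two quarters ≈ 9.85%.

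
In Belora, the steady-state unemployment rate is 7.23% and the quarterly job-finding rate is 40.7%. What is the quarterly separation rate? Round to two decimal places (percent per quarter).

From u* = s/(s+f): s = u·f/(1−u).
s = 0.0723 × 40.7 / (1 − 0.0723) = 2.9426 / 0.9277 ≈ 3.17% per quarter.

Separation rate ≈ 3.17% per quarter.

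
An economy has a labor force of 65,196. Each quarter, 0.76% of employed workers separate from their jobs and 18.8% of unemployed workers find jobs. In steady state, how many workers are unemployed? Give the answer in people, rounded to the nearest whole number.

Steady-state unemployment rate u* = s/(s+f) = 0.76/(0.76+18.8) = 0.038855.
Unemployed = u* × labor force = 0.038855 × 65,196 ≈ 2,533.

About 2,533 are unemployed in steady state.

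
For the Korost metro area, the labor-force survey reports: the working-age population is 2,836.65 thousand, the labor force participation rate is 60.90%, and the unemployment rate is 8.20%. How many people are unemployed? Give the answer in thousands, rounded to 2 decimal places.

Labor force = 0.6090 × 2,836.65 = 1,727.52 thousand.
Unemployed = 0.0820 × 1,727.52 ≈ 141.66 thousand.

About 141.66 thousand are unemployed.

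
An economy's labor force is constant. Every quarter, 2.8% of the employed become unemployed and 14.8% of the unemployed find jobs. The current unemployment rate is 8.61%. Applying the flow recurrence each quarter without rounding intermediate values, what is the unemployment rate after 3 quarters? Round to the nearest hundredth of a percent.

Unemployment rate after three quarters ≈ 11.83%.

With a fixed labor force, u_{t+1} = u_t + s·(1−u_t) − f·u_t = u_t·(1−s−f) + s.
Here 1−s−f = 0.824 and s = 0.028.
u_1 = 0.086100 × 0.824 + 0.028 = 0.098946.
u_2 = 0.098946 × 0.824 + 0.028 = 0.109532.
u_3 = 0.109532 × 0.824 + 0.028 = 0.118254.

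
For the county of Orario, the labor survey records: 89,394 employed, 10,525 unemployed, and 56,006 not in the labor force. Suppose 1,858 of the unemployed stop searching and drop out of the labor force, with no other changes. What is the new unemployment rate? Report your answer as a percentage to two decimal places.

Initially, labor force = 89,394 + 10,525 = 99,919, so u = 10,525/99,919 = 10.53%.
After the change, unemployed and labor force both fall by 1,858 → E = 89,394, U = 8,667, labor force = 98,061.
New unemployment rate = 8,667 / 98,061 = 8.84%.

New unemployment rate ≈ 8.84%.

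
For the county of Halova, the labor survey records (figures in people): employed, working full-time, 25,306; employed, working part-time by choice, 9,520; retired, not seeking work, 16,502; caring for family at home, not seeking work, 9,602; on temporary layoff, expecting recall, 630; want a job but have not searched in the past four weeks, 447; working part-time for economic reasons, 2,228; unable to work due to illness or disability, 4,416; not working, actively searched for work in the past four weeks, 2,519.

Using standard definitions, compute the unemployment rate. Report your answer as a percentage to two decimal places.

Employed = 25,306 + 9,520 + 2,228 = 37,054 (anyone who worked, including part-time for economic reasons, counts as employed).
Unemployed = 630 + 2,519 = 3,149 (jobless and actively searching, or on temporary layoff).
Labor force = 37,054 + 3,149 = 40,203.
Unemployment rate = 3,149 / 40,203 = 7.83%.

Unemployment rate ≈ 7.83%.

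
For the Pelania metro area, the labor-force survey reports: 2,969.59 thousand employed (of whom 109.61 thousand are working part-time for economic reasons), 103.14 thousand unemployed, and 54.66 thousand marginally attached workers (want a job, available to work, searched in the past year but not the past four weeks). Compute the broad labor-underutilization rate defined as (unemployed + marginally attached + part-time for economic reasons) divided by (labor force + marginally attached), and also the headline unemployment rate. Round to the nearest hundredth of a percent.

Labor force = 2,969.59 + 103.14 = 3,072.73 thousand.
Numerator = 103.14 + 54.66 + 109.61 = 267.41 thousand.
Denominator = 3,072.73 + 54.66 = 3,127.39 thousand.
Broad rate = 267.41 / 3,127.39 = 8.55%.
Headline unemployment rate = 103.14 / 3,072.73 = 3.36%.

Broad underutilization rate ≈ 8.55%; headline unemployment rate ≈ 3.36%.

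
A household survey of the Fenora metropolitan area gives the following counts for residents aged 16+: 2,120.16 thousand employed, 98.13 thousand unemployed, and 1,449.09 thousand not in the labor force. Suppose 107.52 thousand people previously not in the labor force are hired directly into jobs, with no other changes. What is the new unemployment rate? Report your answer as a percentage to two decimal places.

New unemployment rate ≈ 4.22%.

Initially, labor force = 2,120.16 + 98.13 = 2,218.29 thousand, so u = 98.13/2,218.29 = 4.42%.
After the change, employed and labor force both rise by 107.52; unemployed unchanged → E = 2,227.68, U = 98.13, labor force = 2,325.81 thousand.
New unemployment rate = 98.13 / 2,325.81 = 4.22%.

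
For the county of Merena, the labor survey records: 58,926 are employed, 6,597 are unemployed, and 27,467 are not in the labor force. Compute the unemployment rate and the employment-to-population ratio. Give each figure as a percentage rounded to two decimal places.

Labor force = employed + unemployed = 58,926 + 6,597 = 65,523.
Working-age population = 65,523 + 27,467 = 92,990.
Unemployment rate = 6,597 / 65,523 = 10.07%.
Employment-population ratio = 58,926 / 92,990 = 63.37%.

Unemployment rate ≈ 10.07%; employment-population ratio ≈ 63.37%.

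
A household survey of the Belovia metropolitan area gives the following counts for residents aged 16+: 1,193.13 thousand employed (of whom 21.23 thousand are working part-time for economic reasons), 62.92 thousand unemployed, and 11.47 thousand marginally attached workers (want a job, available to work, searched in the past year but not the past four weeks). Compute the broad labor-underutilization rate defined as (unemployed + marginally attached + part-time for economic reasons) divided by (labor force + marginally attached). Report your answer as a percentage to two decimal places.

Labor force = 1,193.13 + 62.92 = 1,256.05 thousand.
Numerator = 62.92 + 11.47 + 21.23 = 95.62 thousand.
Denominator = 1,256.05 + 11.47 = 1,267.52 thousand.
Broad rate = 95.62 / 1,267.52 = 7.54%.

Broad underutilization rate ≈ 7.54%.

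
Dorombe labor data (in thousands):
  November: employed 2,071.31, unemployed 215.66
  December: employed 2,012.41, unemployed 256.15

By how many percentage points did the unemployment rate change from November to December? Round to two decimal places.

The unemployment rate changed by +1.86 percentage points.

November: labor force = 2,071.31 + 215.66 = 2,286.97; u = 215.66/2,286.97 = 9.43%.
December: labor force = 2,012.41 + 256.15 = 2,268.56; u = 256.15/2,268.56 = 11.29%.
Change = 11.29% − 9.43% = +1.86 pp.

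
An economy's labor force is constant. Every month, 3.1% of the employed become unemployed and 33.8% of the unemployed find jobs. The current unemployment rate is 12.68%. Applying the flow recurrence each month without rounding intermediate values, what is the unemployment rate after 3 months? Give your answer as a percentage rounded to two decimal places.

With a fixed labor force, u_{t+1} = u_t + s·(1−u_t) − f·u_t = u_t·(1−s−f) + s.
Here 1−s−f = 0.631 and s = 0.031.
u_1 = 0.126800 × 0.631 + 0.031 = 0.111011.
u_2 = 0.111011 × 0.631 + 0.031 = 0.101048.
u_3 = 0.101048 × 0.631 + 0.031 = 0.094761.

Unemployment rate after three months ≈ 9.48%.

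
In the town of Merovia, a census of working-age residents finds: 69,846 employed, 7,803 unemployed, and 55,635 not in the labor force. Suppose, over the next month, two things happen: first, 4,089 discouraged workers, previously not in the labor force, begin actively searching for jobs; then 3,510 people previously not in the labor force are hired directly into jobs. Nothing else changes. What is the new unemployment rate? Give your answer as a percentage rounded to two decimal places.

New unemployment rate ≈ 13.95%.

Initially, labor force = 69,846 + 7,803 = 77,649, so u = 7,803/77,649 = 10.05%.
After the first change, unemployed and labor force both rise by 4,089 → E = 69,846, U = 11,892, labor force = 81,738.
After the second change, employed and labor force both rise by 3,510; unemployed unchanged → E = 73,356, U = 11,892, labor force = 85,248.
New unemployment rate = 11,892 / 85,248 = 13.95%.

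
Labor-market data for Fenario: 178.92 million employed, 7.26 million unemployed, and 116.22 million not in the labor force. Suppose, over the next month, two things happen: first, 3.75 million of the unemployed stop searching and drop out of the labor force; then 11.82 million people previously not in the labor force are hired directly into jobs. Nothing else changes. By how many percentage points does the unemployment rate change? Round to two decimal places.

Initially, labor force = 178.92 + 7.26 = 186.18 million, so u = 7.26/186.18 = 3.90%.
After the first change, unemployed and labor force both fall by 3.75 → E = 178.92, U = 3.51, labor force = 182.43 million.
After the second change, employed and labor force both rise by 11.82; unemployed unchanged → E = 190.74, U = 3.51, labor force = 194.25 million.
New unemployment rate = 3.51 / 194.25 = 1.81%.
Change = 1.81% − 3.90% = −2.09 percentage points.

The unemployment rate changes by −2.09 percentage points.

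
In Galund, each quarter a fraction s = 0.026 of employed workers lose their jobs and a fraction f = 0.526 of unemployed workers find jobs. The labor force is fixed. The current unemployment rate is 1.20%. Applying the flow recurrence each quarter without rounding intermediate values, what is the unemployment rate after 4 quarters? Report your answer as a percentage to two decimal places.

With a fixed labor force, u_{t+1} = u_t + s·(1−u_t) − f·u_t = u_t·(1−s−f) + s.
Here 1−s−f = 0.448 and s = 0.026.
u_1 = 0.012000 × 0.448 + 0.026 = 0.031376.
u_2 = 0.031376 × 0.448 + 0.026 = 0.040056.
u_3 = 0.040056 × 0.448 + 0.026 = 0.043945.
u_4 = 0.043945 × 0.448 + 0.026 = 0.045687.

Unemployment rate after four quarters ≈ 4.57%.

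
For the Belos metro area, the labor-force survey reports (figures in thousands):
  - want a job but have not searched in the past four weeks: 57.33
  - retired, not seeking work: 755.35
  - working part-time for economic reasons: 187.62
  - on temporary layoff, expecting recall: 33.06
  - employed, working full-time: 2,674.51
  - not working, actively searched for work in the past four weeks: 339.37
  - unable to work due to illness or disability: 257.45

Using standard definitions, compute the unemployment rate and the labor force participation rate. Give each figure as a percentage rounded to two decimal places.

Unemployment rate ≈ 11.51%; labor force participation rate ≈ 75.14%.

Employed = 187.62 + 2,674.51 = 2,862.13 thousand (anyone who worked, including part-time for economic reasons, counts as employed).
Unemployed = 33.06 + 339.37 = 372.43 thousand (jobless and actively searching, or on temporary layoff).
Labor force = 2,862.13 + 372.43 = 3,234.56 thousand.
Not in labor force = 57.33 + 755.35 + 257.45 = 1,070.13 thousand (those not working and not actively searching are outside the labor force — including those who want a job but have given up searching).
Civilian working-age population = 3,234.56 + 1,070.13 = 4,304.69 thousand.
Unemployment rate = 372.43 / 3,234.56 = 11.51%.
Labor force participation rate = 3,234.56 / 4,304.69 = 75.14%.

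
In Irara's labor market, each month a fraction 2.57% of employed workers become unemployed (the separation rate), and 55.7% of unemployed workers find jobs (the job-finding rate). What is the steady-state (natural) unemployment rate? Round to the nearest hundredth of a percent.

Steady-state unemployment rate ≈ 4.41%.

At steady state the flows balance: s·E = f·U, so U/(E+U) = s/(s+f).
u* = 2.57 / (2.57 + 55.7) = 2.57 / 58.27 = 4.41%.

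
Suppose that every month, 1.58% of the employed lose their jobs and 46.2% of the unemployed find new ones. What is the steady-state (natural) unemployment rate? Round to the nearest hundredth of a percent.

At steady state the flows balance: s·E = f·U, so U/(E+U) = s/(s+f).
u* = 1.58 / (1.58 + 46.2) = 1.58 / 47.78 = 3.31%.

Steady-state unemployment rate ≈ 3.31%.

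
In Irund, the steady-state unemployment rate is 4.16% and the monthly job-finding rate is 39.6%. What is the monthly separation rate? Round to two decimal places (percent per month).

From u* = s/(s+f): s = u·f/(1−u).
s = 0.0416 × 39.6 / (1 − 0.0416) = 1.6474 / 0.9584 ≈ 1.72% per month.

Separation rate ≈ 1.72% per month.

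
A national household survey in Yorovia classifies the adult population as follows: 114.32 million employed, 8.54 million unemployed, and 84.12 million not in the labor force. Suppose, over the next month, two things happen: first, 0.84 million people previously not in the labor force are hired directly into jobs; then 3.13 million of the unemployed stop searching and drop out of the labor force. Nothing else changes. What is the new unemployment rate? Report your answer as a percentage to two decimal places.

Initially, labor force = 114.32 + 8.54 = 122.86 million, so u = 8.54/122.86 = 6.95%.
After the first change, employed and labor force both rise by 0.84; unemployed unchanged → E = 115.16, U = 8.54, labor force = 123.70 million.
After the second change, unemployed and labor force both fall by 3.13 → E = 115.16, U = 5.41, labor force = 120.57 million.
New unemployment rate = 5.41 / 120.57 = 4.49%.

New unemployment rate ≈ 4.49%.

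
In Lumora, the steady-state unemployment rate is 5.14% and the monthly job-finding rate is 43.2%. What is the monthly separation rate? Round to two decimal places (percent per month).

From u* = s/(s+f): s = u·f/(1−u).
s = 0.0514 × 43.2 / (1 − 0.0514) = 2.2205 / 0.9486 ≈ 2.34% per month.

Separation rate ≈ 2.34% per month.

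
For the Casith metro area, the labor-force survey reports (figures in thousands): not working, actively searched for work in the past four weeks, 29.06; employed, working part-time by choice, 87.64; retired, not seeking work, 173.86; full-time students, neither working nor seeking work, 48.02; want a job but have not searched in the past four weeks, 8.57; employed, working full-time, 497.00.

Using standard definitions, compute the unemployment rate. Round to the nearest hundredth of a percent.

Unemployment rate ≈ 4.74%.

Employed = 87.64 + 497.00 = 584.64 thousand.
Unemployed = 29.06 thousand.
Labor force = 584.64 + 29.06 = 613.70 thousand.
Unemployment rate = 29.06 / 613.70 = 4.74%.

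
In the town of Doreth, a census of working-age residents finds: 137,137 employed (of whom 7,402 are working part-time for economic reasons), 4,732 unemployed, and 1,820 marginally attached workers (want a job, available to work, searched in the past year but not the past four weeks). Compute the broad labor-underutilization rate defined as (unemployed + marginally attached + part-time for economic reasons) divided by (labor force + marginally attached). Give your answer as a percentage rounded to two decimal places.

Labor force = 137,137 + 4,732 = 141,869.
Numerator = 4,732 + 1,820 + 7,402 = 13,954.
Denominator = 141,869 + 1,820 = 143,689.
Broad rate = 13,954 / 143,689 = 9.71%.

Broad underutilization rate ≈ 9.71%.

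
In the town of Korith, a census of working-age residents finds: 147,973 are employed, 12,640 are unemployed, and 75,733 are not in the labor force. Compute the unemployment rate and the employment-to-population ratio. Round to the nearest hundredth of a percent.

Unemployment rate ≈ 7.87%; employment-population ratio ≈ 62.61%.

Labor force = employed + unemployed = 147,973 + 12,640 = 160,613.
Working-age population = 160,613 + 75,733 = 236,346.
Unemployment rate = 12,640 / 160,613 = 7.87%.
Employment-population ratio = 147,973 / 236,346 = 62.61%.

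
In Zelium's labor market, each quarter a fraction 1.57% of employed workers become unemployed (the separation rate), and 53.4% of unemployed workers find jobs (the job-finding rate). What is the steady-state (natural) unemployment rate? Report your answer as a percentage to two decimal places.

At steady state the flows balance: s·E = f·U, so U/(E+U) = s/(s+f).
u* = 1.57 / (1.57 + 53.4) = 1.57 / 54.97 = 2.86%.

Steady-state unemployment rate ≈ 2.86%.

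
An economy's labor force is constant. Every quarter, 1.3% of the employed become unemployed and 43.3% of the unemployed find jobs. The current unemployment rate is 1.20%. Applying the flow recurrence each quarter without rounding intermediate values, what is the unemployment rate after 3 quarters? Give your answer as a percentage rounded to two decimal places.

Unemployment rate after three quarters ≈ 2.62%.

With a fixed labor force, u_{t+1} = u_t + s·(1−u_t) − f·u_t = u_t·(1−s−f) + s.
Here 1−s−f = 0.554 and s = 0.013.
u_1 = 0.012000 × 0.554 + 0.013 = 0.019648.
u_2 = 0.019648 × 0.554 + 0.013 = 0.023885.
u_3 = 0.023885 × 0.554 + 0.013 = 0.026232.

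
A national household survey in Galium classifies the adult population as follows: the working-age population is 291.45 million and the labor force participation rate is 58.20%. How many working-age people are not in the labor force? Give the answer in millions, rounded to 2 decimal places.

Share not in the labor force = 1 − 0.5820 = 0.4180.
Not in labor force = 0.4180 × 291.45 ≈ 121.83 million.

About 121.83 million are not in the labor force.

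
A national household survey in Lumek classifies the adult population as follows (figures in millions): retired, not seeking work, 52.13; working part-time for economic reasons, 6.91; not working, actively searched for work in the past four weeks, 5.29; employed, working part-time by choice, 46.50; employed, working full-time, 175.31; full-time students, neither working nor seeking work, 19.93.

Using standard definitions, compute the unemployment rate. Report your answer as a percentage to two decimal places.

Unemployment rate ≈ 2.26%.

Employed = 6.91 + 46.50 + 175.31 = 228.72 million (anyone who worked, including part-time for economic reasons, counts as employed).
Unemployed = 5.29 million.
Labor force = 228.72 + 5.29 = 234.01 million.
Unemployment rate = 5.29 / 234.01 = 2.26%.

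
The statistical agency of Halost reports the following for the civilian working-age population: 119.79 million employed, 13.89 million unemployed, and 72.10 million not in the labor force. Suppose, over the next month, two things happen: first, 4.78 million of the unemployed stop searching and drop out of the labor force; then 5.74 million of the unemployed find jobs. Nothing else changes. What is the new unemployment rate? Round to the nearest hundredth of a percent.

Initially, labor force = 119.79 + 13.89 = 133.68 million, so u = 13.89/133.68 = 10.39%.
After the first change, unemployed and labor force both fall by 4.78 → E = 119.79, U = 9.11, labor force = 128.90 million.
After the second change, unemployed falls and employed rises by 5.74; labor force unchanged → E = 125.53, U = 3.37, labor force = 128.90 million.
New unemployment rate = 3.37 / 128.90 = 2.61%.

New unemployment rate ≈ 2.61%.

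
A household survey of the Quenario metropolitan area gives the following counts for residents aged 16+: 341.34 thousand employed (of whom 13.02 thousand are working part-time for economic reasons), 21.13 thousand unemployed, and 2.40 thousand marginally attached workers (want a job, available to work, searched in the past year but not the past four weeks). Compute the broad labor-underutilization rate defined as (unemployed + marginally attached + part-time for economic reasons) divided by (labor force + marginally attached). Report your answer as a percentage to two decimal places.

Labor force = 341.34 + 21.13 = 362.47 thousand.
Numerator = 21.13 + 2.40 + 13.02 = 36.55 thousand.
Denominator = 362.47 + 2.40 = 364.87 thousand.
Broad rate = 36.55 / 364.87 = 10.02%.

Broad underutilization rate ≈ 10.02%.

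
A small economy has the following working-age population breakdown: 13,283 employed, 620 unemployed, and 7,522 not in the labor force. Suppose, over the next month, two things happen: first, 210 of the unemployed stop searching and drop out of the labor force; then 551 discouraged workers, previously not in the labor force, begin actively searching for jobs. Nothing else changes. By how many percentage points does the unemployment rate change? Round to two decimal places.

Initially, labor force = 13,283 + 620 = 13,903, so u = 620/13,903 = 4.46%.
After the first change, unemployed and labor force both fall by 210 → E = 13,283, U = 410, labor force = 13,693.
After the second change, unemployed and labor force both rise by 551 → E = 13,283, U = 961, labor force = 14,244.
New unemployment rate = 961 / 14,244 = 6.75%.
Change = 6.75% − 4.46% = +2.29 percentage points.

The unemployment rate changes by +2.29 percentage points.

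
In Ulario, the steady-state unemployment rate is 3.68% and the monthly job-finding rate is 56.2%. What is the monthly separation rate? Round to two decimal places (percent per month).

From u* = s/(s+f): s = u·f/(1−u).
s = 0.0368 × 56.2 / (1 − 0.0368) = 2.0682 / 0.9632 ≈ 2.15% per month.

Separation rate ≈ 2.15% per month.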